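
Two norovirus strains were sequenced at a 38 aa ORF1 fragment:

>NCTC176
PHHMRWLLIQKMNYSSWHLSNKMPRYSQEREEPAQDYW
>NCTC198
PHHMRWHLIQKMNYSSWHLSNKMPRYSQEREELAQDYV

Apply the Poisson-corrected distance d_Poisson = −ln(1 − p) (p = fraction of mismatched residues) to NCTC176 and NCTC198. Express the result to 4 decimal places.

The sequences differ at positions 7 (L/H), 33 (P/L), 38 (W/V).
p = 3/38 = 0.078947.
d = −ln(1 − 0.078947) = −ln(0.921053) = 0.0822.

0.0822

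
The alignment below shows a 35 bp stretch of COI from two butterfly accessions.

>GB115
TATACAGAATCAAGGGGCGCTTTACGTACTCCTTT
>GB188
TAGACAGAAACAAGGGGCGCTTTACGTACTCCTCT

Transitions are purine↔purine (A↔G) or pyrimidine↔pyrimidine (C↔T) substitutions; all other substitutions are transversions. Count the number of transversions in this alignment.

Differing sites — 3:T/G (Tv); 10:T/A (Tv); 34:T/C (Ti).
Of the 3 differences, 1 transition and 2 transversions, so the answer is 2.

2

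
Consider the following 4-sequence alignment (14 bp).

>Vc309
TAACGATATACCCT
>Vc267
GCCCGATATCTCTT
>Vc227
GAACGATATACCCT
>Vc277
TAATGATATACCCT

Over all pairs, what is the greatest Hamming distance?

Pairwise Hamming distances:
  Vc309 vs Vc267: 6
  Vc309 vs Vc227: 1
  Vc309 vs Vc277: 1
  Vc267 vs Vc227: 5
  Vc267 vs Vc277: 7
  Vc227 vs Vc277: 2
The largest is 7, between Vc267 and Vc277.

7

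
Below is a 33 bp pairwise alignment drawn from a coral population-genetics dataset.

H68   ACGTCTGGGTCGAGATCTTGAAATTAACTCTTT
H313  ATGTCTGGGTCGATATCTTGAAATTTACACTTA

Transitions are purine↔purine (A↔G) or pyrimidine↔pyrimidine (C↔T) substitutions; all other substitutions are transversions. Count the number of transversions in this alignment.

Mismatches occur at site 2 (C→T, transition), site 14 (G→T, transversion), site 26 (A→T, transversion), site 29 (T→A, transversion), site 33 (T→A, transversion).
Of the 5 differences, 1 transition and 4 transversions, so the answer is 4.

4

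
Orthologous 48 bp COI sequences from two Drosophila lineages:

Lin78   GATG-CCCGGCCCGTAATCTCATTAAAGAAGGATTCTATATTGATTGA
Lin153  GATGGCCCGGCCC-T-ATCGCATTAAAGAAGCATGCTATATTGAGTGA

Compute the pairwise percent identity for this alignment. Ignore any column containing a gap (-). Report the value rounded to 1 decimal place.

91.1%

Excluding the 3 gap columns leaves 45 comparable sites.
Mismatches occur at site 20 (T↔G), site 32 (G↔C), site 35 (T↔G), site 45 (T↔G).
41 of the 45 comparable sites match, so the percent identity is 41/45 × 100 = 91.1%.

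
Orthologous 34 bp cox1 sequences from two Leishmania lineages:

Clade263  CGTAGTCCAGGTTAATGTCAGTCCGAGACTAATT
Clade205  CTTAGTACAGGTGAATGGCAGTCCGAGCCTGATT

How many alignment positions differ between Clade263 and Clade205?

6

Mismatches occur at site 2 (G→T), site 7 (C→A), site 13 (T→G), site 18 (T→G), site 28 (A→C), site 31 (A→G).
That gives 6 mismatches out of 34 aligned sites, so the Hamming distance is 6.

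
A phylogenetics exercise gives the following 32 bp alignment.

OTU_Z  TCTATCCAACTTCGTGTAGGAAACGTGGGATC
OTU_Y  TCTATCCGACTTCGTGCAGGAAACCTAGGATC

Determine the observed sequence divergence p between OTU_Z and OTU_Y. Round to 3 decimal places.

0.125

Differing sites — 8:A/G; 17:T/C; 25:G/C; 27:G/A.
There are 4 differences over 32 sites, so p = 4/32 = 0.125.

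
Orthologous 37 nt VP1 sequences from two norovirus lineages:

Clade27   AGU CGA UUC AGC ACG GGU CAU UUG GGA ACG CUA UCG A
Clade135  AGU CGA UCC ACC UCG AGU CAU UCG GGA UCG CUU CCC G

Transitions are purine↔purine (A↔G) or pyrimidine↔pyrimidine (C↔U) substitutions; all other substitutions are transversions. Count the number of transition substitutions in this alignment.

5

Mismatches occur at site 8 (U/C, transition), site 11 (G/C, transversion), site 13 (A/U, transversion), site 16 (G/A, transition), site 23 (U/C, transition), site 28 (A/U, transversion), site 33 (A/U, transversion), site 34 (U/C, transition), site 36 (G/C, transversion), site 37 (A/G, transition).
Of the 10 differences, 5 transitions and 5 transversions, so the answer is 5.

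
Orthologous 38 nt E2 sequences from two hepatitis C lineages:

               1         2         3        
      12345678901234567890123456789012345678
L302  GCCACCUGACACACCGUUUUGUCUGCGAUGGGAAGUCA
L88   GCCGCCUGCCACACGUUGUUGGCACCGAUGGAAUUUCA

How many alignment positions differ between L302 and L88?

11

The sequences differ at positions 4 (A/G), 9 (A/C), 15 (C/G), 16 (G/U), 18 (U/G), 22 (U/G), 24 (U/A), 25 (G/C), 32 (G/A), 34 (A/U), 35 (G/U).
That gives 11 mismatches out of 38 aligned sites, so the Hamming distance is 11.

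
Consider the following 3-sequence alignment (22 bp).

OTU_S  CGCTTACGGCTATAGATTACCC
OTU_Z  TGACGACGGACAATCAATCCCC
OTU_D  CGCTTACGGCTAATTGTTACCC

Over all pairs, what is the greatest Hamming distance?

11

Pairwise Hamming distances:
  OTU_S vs OTU_Z: 11
  OTU_S vs OTU_D: 4
  OTU_Z vs OTU_D: 10
The largest is 11, between OTU_S and OTU_Z.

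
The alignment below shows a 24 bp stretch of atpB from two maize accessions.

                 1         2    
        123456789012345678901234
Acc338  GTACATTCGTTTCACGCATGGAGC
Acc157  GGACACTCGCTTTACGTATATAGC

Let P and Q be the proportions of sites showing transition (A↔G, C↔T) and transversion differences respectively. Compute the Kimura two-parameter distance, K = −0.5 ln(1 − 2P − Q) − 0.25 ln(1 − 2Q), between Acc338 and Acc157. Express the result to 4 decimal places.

0.3922

The sequences differ at positions 2 (T/G, transversion), 6 (T/C, transition), 10 (T/C, transition), 13 (C/T, transition), 17 (C/T, transition), 20 (G/A, transition), 21 (G/T, transversion).
Of the 7 differences, 5 transitions and 2 transversions over 24 sites: P = 5/24 = 0.208333, Q = 2/24 = 0.083333.
d = −0.5·ln(0.500001) − 0.25·ln(0.833334) = −0.5·(-0.693145) − 0.25·(-0.182321) = 0.3922.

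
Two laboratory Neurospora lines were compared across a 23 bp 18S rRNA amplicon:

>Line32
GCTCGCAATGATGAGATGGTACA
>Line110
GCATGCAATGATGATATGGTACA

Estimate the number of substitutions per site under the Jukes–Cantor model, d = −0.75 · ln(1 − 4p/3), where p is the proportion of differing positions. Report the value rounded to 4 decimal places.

0.1433

Differing sites — 3:T/A; 4:C/T; 15:G/T.
p = 3/23 = 0.130435.
d = −0.75 · ln(1 − (4/3)·0.130435) = −0.75 · ln(0.826087) = −0.75 · (-0.191055) = 0.1433.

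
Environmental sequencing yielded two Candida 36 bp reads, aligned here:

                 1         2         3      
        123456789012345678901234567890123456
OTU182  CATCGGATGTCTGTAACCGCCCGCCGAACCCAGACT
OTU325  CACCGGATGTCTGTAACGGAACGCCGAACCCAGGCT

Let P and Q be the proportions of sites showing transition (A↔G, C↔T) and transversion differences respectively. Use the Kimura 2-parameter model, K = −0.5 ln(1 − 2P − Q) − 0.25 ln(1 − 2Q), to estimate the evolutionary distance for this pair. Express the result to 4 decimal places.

0.1537

Differing sites — 3:T/C (Ti); 18:C/G (Tv); 20:C/A (Tv); 21:C/A (Tv); 34:A/G (Ti).
Of the 5 differences, 2 transitions and 3 transversions over 36 sites: P = 2/36 = 0.055556, Q = 3/36 = 0.083333.
d = −0.5·ln(0.805555) − 0.25·ln(0.833334) = −0.5·(-0.216224) − 0.25·(-0.182321) = 0.1537.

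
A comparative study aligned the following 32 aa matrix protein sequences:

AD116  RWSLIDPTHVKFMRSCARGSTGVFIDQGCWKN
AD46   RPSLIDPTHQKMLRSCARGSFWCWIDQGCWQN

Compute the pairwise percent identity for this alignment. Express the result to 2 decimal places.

Differing sites — 2:W/P; 10:V/Q; 12:F/M; 13:M/L; 21:T/F; 22:G/W; 23:V/C; 24:F/W; 31:K/Q.
23 of the 32 sites match, so the percent identity is 23/32 × 100 = 71.88%.

71.88%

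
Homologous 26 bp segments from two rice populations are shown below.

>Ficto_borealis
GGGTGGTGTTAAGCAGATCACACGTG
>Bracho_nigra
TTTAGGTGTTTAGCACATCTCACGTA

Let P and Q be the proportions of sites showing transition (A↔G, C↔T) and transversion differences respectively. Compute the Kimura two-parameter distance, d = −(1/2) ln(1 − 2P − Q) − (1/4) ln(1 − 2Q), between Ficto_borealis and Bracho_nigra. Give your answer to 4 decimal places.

0.4057

Mismatches occur at site 1 (G→T, transversion), site 2 (G→T, transversion), site 3 (G→T, transversion), site 4 (T→A, transversion), site 11 (A→T, transversion), site 16 (G→C, transversion), site 20 (A→T, transversion), site 26 (G→A, transition).
Of the 8 differences, 1 transition and 7 transversions over 26 sites: P = 1/26 = 0.038462, Q = 7/26 = 0.269231.
d = −0.5·ln(0.653845) − 0.25·ln(0.461538) = −0.5·(-0.424885) − 0.25·(-0.773191) = 0.4057.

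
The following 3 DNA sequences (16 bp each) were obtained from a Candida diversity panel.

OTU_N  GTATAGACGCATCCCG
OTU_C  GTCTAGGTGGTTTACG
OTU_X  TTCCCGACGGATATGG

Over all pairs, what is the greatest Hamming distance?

9

Pairwise Hamming distances:
  OTU_N vs OTU_C: 7
  OTU_N vs OTU_X: 8
  OTU_C vs OTU_X: 9
The largest is 9, between OTU_C and OTU_X.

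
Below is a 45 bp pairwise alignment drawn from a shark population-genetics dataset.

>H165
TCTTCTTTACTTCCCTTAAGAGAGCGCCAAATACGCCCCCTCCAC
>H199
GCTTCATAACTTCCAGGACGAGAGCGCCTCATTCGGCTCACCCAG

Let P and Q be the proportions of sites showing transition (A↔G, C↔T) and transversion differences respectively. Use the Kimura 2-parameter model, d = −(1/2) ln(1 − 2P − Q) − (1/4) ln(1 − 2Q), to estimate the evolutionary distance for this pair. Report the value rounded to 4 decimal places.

Mismatches occur at site 1 (T↔G, transversion), site 6 (T↔A, transversion), site 8 (T↔A, transversion), site 15 (C↔A, transversion), site 16 (T↔G, transversion), site 17 (T↔G, transversion), site 19 (A↔C, transversion), site 29 (A↔T, transversion), site 30 (A↔C, transversion), site 33 (A↔T, transversion), site 36 (C↔G, transversion), site 38 (C↔T, transition), site 40 (C↔A, transversion), site 41 (T↔C, transition), site 45 (C↔G, transversion).
Of the 15 differences, 2 transitions and 13 transversions over 45 sites: P = 2/45 = 0.044444, Q = 13/45 = 0.288889.
d = −0.5·ln(0.622223) − 0.25·ln(0.422222) = −0.5·(-0.474457) − 0.25·(-0.862224) = 0.4528.

0.4528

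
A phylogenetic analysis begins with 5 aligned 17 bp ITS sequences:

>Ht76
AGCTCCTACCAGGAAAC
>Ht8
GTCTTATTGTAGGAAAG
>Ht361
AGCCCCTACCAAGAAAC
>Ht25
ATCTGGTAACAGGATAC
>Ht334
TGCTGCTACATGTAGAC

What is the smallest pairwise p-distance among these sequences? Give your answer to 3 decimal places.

Pairwise Hamming distances:
  Ht76 vs Ht8: 8
  Ht76 vs Ht361: 2
  Ht76 vs Ht25: 5
  Ht76 vs Ht334: 6
  Ht8 vs Ht361: 10
  Ht8 vs Ht25: 8
  Ht8 vs Ht334: 11
  Ht361 vs Ht25: 7
  Ht361 vs Ht334: 8
  Ht25 vs Ht334: 8
The smallest is 2 mismatches, between Ht76 and Ht361; p = 2/17 = 0.118.

0.118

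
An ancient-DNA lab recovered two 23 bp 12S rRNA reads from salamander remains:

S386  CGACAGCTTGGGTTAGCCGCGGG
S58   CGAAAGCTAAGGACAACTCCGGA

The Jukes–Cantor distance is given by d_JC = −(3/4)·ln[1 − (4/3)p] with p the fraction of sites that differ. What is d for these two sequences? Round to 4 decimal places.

0.5532

The sequences differ at positions 4 (C/A), 9 (T/A), 10 (G/A), 13 (T/A), 14 (T/C), 16 (G/A), 18 (C/T), 19 (G/C), 23 (G/A).
p = 9/23 = 0.391304.
d = −0.75 · ln(1 − (4/3)·0.391304) = −0.75 · ln(0.478261) = −0.75 · (-0.737599) = 0.5532.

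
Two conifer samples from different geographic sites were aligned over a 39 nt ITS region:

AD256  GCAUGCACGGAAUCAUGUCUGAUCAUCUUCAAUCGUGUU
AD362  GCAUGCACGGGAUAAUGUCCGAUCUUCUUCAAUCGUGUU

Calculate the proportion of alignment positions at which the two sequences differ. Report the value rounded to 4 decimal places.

The sequences differ at positions 11 (A/G), 14 (C/A), 20 (U/C), 25 (A/U).
There are 4 differences over 39 sites, so p = 4/39 = 0.1026.

0.1026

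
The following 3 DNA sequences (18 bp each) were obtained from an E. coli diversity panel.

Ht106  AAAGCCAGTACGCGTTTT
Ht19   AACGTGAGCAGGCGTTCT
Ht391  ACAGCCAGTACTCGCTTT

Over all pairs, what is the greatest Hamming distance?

9

Pairwise Hamming distances:
  Ht106 vs Ht19: 6
  Ht106 vs Ht391: 3
  Ht19 vs Ht391: 9
The largest is 9, between Ht19 and Ht391.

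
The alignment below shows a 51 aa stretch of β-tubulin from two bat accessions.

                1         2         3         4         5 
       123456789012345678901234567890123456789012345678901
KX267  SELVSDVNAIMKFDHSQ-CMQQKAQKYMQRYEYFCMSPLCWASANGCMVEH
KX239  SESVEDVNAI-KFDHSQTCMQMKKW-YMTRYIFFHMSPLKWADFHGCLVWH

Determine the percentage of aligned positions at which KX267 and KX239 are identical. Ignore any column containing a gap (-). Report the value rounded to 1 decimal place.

Excluding the 3 gap columns leaves 48 comparable sites.
Differing sites — 3:L/S; 5:S/E; 22:Q/M; 24:A/K; 25:Q/W; 29:Q/T; 32:E/I; 33:Y/F; 35:C/H; 40:C/K; 43:S/D; 44:A/F; 45:N/H; 48:M/L; 50:E/W.
33 of the 48 comparable sites match, so the percent identity is 33/48 × 100 = 68.8%.

68.8%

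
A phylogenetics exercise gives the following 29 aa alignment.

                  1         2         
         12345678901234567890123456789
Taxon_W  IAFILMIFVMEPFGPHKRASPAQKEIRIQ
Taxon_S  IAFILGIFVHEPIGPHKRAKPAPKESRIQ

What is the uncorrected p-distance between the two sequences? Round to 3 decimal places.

Mismatches occur at site 6 (M→G), site 10 (M→H), site 13 (F→I), site 20 (S→K), site 23 (Q→P), site 26 (I→S).
There are 6 differences over 29 sites, so p = 6/29 = 0.207.

0.207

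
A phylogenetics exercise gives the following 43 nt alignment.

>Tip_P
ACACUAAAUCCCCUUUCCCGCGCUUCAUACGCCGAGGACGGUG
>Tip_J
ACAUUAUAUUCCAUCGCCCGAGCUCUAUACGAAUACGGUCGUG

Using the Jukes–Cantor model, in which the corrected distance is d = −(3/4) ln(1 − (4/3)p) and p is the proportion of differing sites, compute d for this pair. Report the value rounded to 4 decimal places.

Differing sites — 4:C/U; 7:A/U; 10:C/U; 13:C/A; 15:U/C; 16:U/G; 21:C/A; 25:U/C; 26:C/U; 32:C/A; 33:C/A; 34:G/U; 36:G/C; 38:A/G; 39:C/U; 40:G/C.
p = 16/43 = 0.372093.
d = −0.75 · ln(1 − (4/3)·0.372093) = −0.75 · ln(0.503876) = −0.75 · (-0.685425) = 0.5141.

0.5141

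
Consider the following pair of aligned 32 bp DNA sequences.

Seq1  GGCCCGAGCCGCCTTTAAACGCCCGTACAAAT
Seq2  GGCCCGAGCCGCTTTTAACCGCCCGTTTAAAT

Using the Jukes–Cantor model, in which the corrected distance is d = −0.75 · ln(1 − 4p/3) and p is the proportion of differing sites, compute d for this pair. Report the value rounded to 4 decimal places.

Mismatches occur at site 13 (C/T), site 19 (A/C), site 27 (A/T), site 28 (C/T).
p = 4/32 = 0.125000.
d = −0.75 · ln(1 − (4/3)·0.125000) = −0.75 · ln(0.833333) = −0.75 · (-0.182322) = 0.1367.

0.1367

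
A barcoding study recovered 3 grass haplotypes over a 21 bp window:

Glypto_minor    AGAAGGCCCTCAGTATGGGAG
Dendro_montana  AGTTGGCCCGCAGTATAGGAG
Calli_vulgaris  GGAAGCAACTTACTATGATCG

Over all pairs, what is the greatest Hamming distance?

13

Pairwise Hamming distances:
  Glypto_minor vs Dendro_montana: 4
  Glypto_minor vs Calli_vulgaris: 9
  Dendro_montana vs Calli_vulgaris: 13
The largest is 13, between Dendro_montana and Calli_vulgaris.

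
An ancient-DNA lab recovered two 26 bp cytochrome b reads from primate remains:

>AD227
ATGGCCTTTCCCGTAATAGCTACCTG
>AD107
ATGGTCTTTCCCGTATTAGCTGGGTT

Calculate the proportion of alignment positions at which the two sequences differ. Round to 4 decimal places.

The sequences differ at positions 5 (C/T), 16 (A/T), 22 (A/G), 23 (C/G), 24 (C/G), 26 (G/T).
There are 6 differences over 26 sites, so p = 6/26 = 0.2308.

0.2308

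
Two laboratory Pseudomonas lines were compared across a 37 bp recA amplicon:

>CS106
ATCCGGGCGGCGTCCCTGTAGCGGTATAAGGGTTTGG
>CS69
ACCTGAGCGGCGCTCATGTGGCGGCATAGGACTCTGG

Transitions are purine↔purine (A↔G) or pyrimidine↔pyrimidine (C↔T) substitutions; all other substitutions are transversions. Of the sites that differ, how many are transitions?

Mismatches occur at site 2 (T↔C, transition), site 4 (C↔T, transition), site 6 (G↔A, transition), site 13 (T↔C, transition), site 14 (C↔T, transition), site 16 (C↔A, transversion), site 20 (A↔G, transition), site 25 (T↔C, transition), site 29 (A↔G, transition), site 31 (G↔A, transition), site 32 (G↔C, transversion), site 34 (T↔C, transition).
Of the 12 differences, 10 transitions and 2 transversions, so the answer is 10.

10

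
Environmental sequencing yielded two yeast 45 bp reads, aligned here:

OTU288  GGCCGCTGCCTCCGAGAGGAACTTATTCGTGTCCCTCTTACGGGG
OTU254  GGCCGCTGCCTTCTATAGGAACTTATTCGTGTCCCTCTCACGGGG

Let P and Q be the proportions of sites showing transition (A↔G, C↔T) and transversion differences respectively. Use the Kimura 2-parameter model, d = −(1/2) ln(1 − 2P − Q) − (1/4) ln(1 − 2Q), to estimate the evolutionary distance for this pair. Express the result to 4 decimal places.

0.0948

Differing sites — 12:C/T (Ti); 14:G/T (Tv); 16:G/T (Tv); 39:T/C (Ti).
Of the 4 differences, 2 transitions and 2 transversions over 45 sites: P = 2/45 = 0.044444, Q = 2/45 = 0.044444.
d = −0.5·ln(0.866668) − 0.25·ln(0.911112) = −0.5·(-0.143099) − 0.25·(-0.093089) = 0.0948.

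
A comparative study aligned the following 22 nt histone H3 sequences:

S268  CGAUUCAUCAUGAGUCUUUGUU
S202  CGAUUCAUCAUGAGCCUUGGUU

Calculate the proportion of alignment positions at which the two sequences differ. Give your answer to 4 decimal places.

Mismatches occur at site 15 (U→C), site 19 (U→G).
There are 2 differences over 22 sites, so p = 2/22 = 0.0909.

0.0909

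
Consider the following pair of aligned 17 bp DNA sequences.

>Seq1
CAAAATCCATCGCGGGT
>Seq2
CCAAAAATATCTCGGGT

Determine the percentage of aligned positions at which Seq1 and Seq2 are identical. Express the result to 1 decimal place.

The sequences differ at positions 2 (A/C), 6 (T/A), 7 (C/A), 8 (C/T), 12 (G/T).
12 of the 17 sites match, so the percent identity is 12/17 × 100 = 70.6%.

70.6%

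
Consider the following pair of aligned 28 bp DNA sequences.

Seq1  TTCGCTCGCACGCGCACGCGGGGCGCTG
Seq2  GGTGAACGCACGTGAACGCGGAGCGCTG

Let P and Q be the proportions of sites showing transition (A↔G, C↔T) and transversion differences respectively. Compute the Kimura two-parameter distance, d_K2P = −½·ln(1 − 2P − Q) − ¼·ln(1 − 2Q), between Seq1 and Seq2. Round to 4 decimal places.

Differing sites — 1:T/G (Tv); 2:T/G (Tv); 3:C/T (Ti); 5:C/A (Tv); 6:T/A (Tv); 13:C/T (Ti); 15:C/A (Tv); 22:G/A (Ti).
Of the 8 differences, 3 transitions and 5 transversions over 28 sites: P = 3/28 = 0.107143, Q = 5/28 = 0.178571.
d = −0.5·ln(0.607143) − 0.25·ln(0.642858) = −0.5·(-0.498991) − 0.25·(-0.441831) = 0.3600.

0.3600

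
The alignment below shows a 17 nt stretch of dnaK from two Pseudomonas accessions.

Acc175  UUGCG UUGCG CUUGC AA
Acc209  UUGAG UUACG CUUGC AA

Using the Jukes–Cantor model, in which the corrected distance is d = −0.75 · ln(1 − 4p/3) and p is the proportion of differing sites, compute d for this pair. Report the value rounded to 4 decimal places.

The sequences differ at positions 4 (C/A), 8 (G/A).
p = 2/17 = 0.117647.
d = −0.75 · ln(1 − (4/3)·0.117647) = −0.75 · ln(0.843137) = −0.75 · (-0.170626) = 0.1280.

0.1280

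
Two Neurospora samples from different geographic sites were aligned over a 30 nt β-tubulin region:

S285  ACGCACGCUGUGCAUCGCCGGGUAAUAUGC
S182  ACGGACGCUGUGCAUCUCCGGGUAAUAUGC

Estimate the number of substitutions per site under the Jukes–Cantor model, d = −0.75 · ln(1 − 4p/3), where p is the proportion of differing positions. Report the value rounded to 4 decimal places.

Mismatches occur at site 4 (C→G), site 17 (G→U).
p = 2/30 = 0.066667.
d = −0.75 · ln(1 − (4/3)·0.066667) = −0.75 · ln(0.911111) = −0.75 · (-0.093091) = 0.0698.

0.0698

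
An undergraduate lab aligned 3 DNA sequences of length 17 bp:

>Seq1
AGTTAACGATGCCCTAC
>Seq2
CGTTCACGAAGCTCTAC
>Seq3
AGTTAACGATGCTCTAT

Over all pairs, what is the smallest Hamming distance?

2

Pairwise Hamming distances:
  Seq1 vs Seq2: 4
  Seq1 vs Seq3: 2
  Seq2 vs Seq3: 4
The smallest is 2, between Seq1 and Seq3.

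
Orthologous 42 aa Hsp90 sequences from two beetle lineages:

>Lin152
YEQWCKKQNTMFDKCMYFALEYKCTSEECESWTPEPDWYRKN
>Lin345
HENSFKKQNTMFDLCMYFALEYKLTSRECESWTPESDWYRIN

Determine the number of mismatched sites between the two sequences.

Differing sites — 1:Y/H; 3:Q/N; 4:W/S; 5:C/F; 14:K/L; 24:C/L; 27:E/R; 36:P/S; 41:K/I.
That gives 9 mismatches out of 42 aligned sites, so the Hamming distance is 9.

9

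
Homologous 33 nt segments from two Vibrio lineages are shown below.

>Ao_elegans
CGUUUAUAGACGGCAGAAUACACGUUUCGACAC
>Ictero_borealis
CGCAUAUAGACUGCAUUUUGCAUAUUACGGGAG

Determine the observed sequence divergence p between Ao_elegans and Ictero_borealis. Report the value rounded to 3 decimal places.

The sequences differ at positions 3 (U/C), 4 (U/A), 12 (G/U), 16 (G/U), 17 (A/U), 18 (A/U), 20 (A/G), 23 (C/U), 24 (G/A), 27 (U/A), 30 (A/G), 31 (C/G), 33 (C/G).
There are 13 differences over 33 sites, so p = 13/33 = 0.394.

0.394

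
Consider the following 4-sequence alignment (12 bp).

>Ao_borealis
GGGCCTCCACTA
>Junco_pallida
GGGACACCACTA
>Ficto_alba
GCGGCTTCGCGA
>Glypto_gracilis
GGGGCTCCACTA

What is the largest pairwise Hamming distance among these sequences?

Pairwise Hamming distances:
  Ao_borealis vs Junco_pallida: 2
  Ao_borealis vs Ficto_alba: 5
  Ao_borealis vs Glypto_gracilis: 1
  Junco_pallida vs Ficto_alba: 6
  Junco_pallida vs Glypto_gracilis: 2
  Ficto_alba vs Glypto_gracilis: 4
The largest is 6, between Junco_pallida and Ficto_alba.

6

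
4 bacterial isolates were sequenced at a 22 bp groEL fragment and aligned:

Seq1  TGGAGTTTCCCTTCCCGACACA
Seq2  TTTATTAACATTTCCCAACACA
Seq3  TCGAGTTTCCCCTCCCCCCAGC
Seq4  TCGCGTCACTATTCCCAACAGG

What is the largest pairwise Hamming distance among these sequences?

Pairwise Hamming distances:
  Seq1 vs Seq2: 8
  Seq1 vs Seq3: 6
  Seq1 vs Seq4: 9
  Seq2 vs Seq3: 12
  Seq2 vs Seq4: 9
  Seq3 vs Seq4: 9
The largest is 12, between Seq2 and Seq3.

12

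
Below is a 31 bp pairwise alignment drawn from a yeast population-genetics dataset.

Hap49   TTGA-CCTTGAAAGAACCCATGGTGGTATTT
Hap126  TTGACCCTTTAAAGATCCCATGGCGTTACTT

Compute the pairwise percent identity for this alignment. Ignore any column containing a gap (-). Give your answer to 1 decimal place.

Excluding the 1 gap column leaves 30 comparable sites.
Differing sites — 10:G/T; 16:A/T; 24:T/C; 26:G/T; 29:T/C.
25 of the 30 comparable sites match, so the percent identity is 25/30 × 100 = 83.3%.

83.3%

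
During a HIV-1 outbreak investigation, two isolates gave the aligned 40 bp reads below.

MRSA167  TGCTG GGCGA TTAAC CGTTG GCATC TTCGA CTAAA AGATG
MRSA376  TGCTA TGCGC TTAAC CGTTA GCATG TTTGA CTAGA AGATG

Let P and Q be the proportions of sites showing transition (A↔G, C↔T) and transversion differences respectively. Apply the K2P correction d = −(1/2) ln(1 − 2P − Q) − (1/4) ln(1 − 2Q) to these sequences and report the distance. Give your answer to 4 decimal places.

Differing sites — 5:G/A (Ti); 6:G/T (Tv); 10:A/C (Tv); 20:G/A (Ti); 25:C/G (Tv); 28:C/T (Ti); 34:A/G (Ti).
Of the 7 differences, 4 transitions and 3 transversions over 40 sites: P = 4/40 = 0.100000, Q = 3/40 = 0.075000.
d = −0.5·ln(0.725000) − 0.25·ln(0.850000) = −0.5·(-0.321584) − 0.25·(-0.162519) = 0.2014.

0.2014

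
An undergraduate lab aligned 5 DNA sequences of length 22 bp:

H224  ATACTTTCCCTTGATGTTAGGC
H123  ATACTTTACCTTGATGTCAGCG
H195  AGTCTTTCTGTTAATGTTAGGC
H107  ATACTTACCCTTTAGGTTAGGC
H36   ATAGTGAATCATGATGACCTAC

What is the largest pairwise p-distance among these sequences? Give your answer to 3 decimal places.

Pairwise Hamming distances:
  H224 vs H123: 4
  H224 vs H195: 5
  H224 vs H107: 3
  H224 vs H36: 11
  H123 vs H195: 9
  H123 vs H107: 7
  H123 vs H36: 10
  H195 vs H107: 7
  H195 vs H36: 14
  H107 vs H36: 12
The largest is 14 mismatches, between H195 and H36; p = 14/22 = 0.636.

0.636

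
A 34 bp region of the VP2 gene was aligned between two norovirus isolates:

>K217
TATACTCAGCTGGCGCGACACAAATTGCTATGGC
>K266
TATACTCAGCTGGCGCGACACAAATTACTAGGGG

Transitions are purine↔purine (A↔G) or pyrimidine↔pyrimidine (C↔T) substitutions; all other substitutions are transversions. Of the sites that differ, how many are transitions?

1

Mismatches occur at site 27 (G→A, transition), site 31 (T→G, transversion), site 34 (C→G, transversion).
Of the 3 differences, 1 transition and 2 transversions, so the answer is 1.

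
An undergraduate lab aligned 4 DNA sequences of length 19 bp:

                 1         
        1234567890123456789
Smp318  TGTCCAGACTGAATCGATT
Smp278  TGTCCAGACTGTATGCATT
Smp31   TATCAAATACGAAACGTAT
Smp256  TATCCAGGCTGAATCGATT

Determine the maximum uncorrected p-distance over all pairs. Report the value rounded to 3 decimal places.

Pairwise Hamming distances:
  Smp318 vs Smp278: 3
  Smp318 vs Smp31: 9
  Smp318 vs Smp256: 2
  Smp278 vs Smp31: 12
  Smp278 vs Smp256: 5
  Smp31 vs Smp256: 8
The largest is 12 mismatches, between Smp278 and Smp31; p = 12/19 = 0.632.

0.632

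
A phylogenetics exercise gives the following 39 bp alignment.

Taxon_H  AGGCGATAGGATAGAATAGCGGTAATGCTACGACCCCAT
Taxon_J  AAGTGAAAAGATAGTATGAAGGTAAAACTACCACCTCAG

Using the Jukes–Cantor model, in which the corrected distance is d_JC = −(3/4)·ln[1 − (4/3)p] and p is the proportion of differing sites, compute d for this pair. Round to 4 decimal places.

The sequences differ at positions 2 (G/A), 4 (C/T), 7 (T/A), 9 (G/A), 15 (A/T), 18 (A/G), 19 (G/A), 20 (C/A), 26 (T/A), 27 (G/A), 32 (G/C), 36 (C/T), 39 (T/G).
p = 13/39 = 0.333333.
d = −0.75 · ln(1 − (4/3)·0.333333) = −0.75 · ln(0.555556) = −0.75 · (-0.587786) = 0.4408.

0.4408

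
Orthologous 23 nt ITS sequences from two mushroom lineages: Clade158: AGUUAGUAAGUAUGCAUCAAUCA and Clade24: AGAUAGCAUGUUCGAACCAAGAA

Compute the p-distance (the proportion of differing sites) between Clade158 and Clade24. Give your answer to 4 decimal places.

0.3913

Mismatches occur at site 3 (U↔A), site 7 (U↔C), site 9 (A↔U), site 12 (A↔U), site 13 (U↔C), site 15 (C↔A), site 17 (U↔C), site 21 (U↔G), site 22 (C↔A).
There are 9 differences over 23 sites, so p = 9/23 = 0.3913.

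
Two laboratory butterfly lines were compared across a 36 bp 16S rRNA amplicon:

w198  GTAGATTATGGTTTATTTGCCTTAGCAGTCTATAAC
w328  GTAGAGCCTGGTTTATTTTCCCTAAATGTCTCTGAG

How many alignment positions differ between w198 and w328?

Differing sites — 6:T/G; 7:T/C; 8:A/C; 19:G/T; 22:T/C; 25:G/A; 26:C/A; 27:A/T; 32:A/C; 34:A/G; 36:C/G.
That gives 11 mismatches out of 36 aligned sites, so the Hamming distance is 11.

11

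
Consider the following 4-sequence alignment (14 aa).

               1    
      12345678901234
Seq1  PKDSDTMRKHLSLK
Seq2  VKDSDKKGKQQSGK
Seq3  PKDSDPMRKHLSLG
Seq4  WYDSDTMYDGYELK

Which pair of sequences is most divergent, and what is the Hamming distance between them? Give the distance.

Pairwise Hamming distances:
  Seq1 vs Seq2: 7
  Seq1 vs Seq3: 2
  Seq1 vs Seq4: 7
  Seq2 vs Seq3: 8
  Seq2 vs Seq4: 10
  Seq3 vs Seq4: 9
The largest is 10, between Seq2 and Seq4.

10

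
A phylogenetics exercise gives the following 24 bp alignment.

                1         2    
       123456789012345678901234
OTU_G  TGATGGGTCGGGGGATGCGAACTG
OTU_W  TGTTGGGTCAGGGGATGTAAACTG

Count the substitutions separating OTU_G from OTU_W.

4

The sequences differ at positions 3 (A/T), 10 (G/A), 18 (C/T), 19 (G/A).
That gives 4 mismatches out of 24 aligned sites, so the Hamming distance is 4.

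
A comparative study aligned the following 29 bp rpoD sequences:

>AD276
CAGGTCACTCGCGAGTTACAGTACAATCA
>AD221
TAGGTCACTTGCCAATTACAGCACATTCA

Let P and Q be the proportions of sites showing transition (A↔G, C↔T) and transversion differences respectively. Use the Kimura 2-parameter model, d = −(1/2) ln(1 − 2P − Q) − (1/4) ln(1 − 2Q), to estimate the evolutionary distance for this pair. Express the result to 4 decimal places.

Mismatches occur at site 1 (C/T, transition), site 10 (C/T, transition), site 13 (G/C, transversion), site 15 (G/A, transition), site 22 (T/C, transition), site 26 (A/T, transversion).
Of the 6 differences, 4 transitions and 2 transversions over 29 sites: P = 4/29 = 0.137931, Q = 2/29 = 0.068966.
d = −0.5·ln(0.655172) − 0.25·ln(0.862068) = −0.5·(-0.422857) − 0.25·(-0.148421) = 0.2485.

0.2485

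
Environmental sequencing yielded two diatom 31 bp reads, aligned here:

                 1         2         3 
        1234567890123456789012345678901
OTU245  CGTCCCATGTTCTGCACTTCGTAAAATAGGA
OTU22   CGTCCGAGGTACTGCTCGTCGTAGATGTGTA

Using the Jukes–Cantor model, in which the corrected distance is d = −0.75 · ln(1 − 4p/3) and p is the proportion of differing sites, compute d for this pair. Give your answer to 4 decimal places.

The sequences differ at positions 6 (C/G), 8 (T/G), 11 (T/A), 16 (A/T), 18 (T/G), 24 (A/G), 26 (A/T), 27 (T/G), 28 (A/T), 30 (G/T).
p = 10/31 = 0.322581.
d = −0.75 · ln(1 − (4/3)·0.322581) = −0.75 · ln(0.569892) = −0.75 · (-0.562308) = 0.4217.

0.4217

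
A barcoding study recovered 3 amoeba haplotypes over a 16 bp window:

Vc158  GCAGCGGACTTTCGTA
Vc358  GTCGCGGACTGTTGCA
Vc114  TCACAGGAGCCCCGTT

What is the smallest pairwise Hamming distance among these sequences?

5

Pairwise Hamming distances:
  Vc158 vs Vc358: 5
  Vc158 vs Vc114: 8
  Vc358 vs Vc114: 12
The smallest is 5, between Vc158 and Vc358.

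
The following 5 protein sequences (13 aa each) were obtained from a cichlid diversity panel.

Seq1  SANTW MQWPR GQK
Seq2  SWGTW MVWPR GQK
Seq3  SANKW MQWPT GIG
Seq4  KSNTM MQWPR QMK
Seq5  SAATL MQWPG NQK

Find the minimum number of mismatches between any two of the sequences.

Pairwise Hamming distances:
  Seq1 vs Seq2: 3
  Seq1 vs Seq3: 4
  Seq1 vs Seq4: 5
  Seq1 vs Seq5: 4
  Seq2 vs Seq3: 7
  Seq2 vs Seq4: 7
  Seq2 vs Seq5: 6
  Seq3 vs Seq4: 8
  Seq3 vs Seq5: 7
  Seq4 vs Seq5: 7
The smallest is 3, between Seq1 and Seq2.

3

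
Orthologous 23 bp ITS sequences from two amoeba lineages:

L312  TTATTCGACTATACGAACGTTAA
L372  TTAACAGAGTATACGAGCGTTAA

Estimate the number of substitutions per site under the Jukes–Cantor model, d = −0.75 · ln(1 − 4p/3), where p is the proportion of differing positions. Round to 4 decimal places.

Mismatches occur at site 4 (T/A), site 5 (T/C), site 6 (C/A), site 9 (C/G), site 17 (A/G).
p = 5/23 = 0.217391.
d = −0.75 · ln(1 − (4/3)·0.217391) = −0.75 · ln(0.710145) = −0.75 · (-0.342286) = 0.2567.

0.2567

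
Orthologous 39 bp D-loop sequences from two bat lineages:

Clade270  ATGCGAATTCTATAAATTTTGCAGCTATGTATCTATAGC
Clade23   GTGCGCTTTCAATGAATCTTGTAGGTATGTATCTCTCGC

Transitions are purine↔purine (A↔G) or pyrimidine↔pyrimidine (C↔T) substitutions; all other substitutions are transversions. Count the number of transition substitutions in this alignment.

4

Differing sites — 1:A/G (Ti); 6:A/C (Tv); 7:A/T (Tv); 11:T/A (Tv); 14:A/G (Ti); 18:T/C (Ti); 22:C/T (Ti); 25:C/G (Tv); 35:A/C (Tv); 37:A/C (Tv).
Of the 10 differences, 4 transitions and 6 transversions, so the answer is 4.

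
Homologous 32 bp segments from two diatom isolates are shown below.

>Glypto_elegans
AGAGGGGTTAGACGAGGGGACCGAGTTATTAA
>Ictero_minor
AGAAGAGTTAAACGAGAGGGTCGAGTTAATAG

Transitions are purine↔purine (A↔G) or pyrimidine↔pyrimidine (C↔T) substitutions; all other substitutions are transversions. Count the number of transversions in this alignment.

1

The sequences differ at positions 4 (G/A, transition), 6 (G/A, transition), 11 (G/A, transition), 17 (G/A, transition), 20 (A/G, transition), 21 (C/T, transition), 29 (T/A, transversion), 32 (A/G, transition).
Of the 8 differences, 7 transitions and 1 transversion, so the answer is 1.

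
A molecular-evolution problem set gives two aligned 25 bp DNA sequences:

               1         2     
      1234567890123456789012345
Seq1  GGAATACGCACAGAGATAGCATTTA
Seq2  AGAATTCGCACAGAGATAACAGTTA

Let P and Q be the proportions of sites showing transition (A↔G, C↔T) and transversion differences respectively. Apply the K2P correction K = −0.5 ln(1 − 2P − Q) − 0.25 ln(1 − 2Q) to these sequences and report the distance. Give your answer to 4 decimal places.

Mismatches occur at site 1 (G/A, transition), site 6 (A/T, transversion), site 19 (G/A, transition), site 22 (T/G, transversion).
Of the 4 differences, 2 transitions and 2 transversions over 25 sites: P = 2/25 = 0.080000, Q = 2/25 = 0.080000.
d = −0.5·ln(0.760000) − 0.25·ln(0.840000) = −0.5·(-0.274437) − 0.25·(-0.174353) = 0.1808.

0.1808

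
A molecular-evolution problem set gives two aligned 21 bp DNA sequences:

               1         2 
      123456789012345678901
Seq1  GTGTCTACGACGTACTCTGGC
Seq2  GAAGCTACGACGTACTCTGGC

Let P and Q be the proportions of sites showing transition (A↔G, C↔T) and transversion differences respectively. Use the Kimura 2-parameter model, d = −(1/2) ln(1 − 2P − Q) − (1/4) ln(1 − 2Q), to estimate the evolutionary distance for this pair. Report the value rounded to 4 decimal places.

The sequences differ at positions 2 (T/A, transversion), 3 (G/A, transition), 4 (T/G, transversion).
Of the 3 differences, 1 transition and 2 transversions over 21 sites: P = 1/21 = 0.047619, Q = 2/21 = 0.095238.
d = −0.5·ln(0.809524) − 0.25·ln(0.809524) = −0.5·(-0.211309) − 0.25·(-0.211309) = 0.1585.

0.1585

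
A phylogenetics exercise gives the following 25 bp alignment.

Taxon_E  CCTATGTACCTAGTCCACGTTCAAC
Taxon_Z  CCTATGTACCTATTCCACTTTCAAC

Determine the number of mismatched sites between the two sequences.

2

Differing sites — 13:G/T; 19:G/T.
That gives 2 mismatches out of 25 aligned sites, so the Hamming distance is 2.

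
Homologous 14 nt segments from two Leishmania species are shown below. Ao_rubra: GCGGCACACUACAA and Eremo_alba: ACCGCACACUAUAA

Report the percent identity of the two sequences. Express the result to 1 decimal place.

78.6%

Differing sites — 1:G/A; 3:G/C; 12:C/U.
11 of the 14 sites match, so the percent identity is 11/14 × 100 = 78.6%.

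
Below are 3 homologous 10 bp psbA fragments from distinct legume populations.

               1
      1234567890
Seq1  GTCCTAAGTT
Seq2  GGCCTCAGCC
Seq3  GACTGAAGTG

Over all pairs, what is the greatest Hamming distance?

6

Pairwise Hamming distances:
  Seq1 vs Seq2: 4
  Seq1 vs Seq3: 4
  Seq2 vs Seq3: 6
The largest is 6, between Seq2 and Seq3.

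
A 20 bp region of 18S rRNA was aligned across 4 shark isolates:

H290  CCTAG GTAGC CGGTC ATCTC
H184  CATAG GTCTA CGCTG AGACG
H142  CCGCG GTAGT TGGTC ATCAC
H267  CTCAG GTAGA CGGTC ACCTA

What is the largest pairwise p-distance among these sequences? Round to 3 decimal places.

0.650

Pairwise Hamming distances:
  H290 vs H184: 10
  H290 vs H142: 5
  H290 vs H267: 5
  H184 vs H142: 13
  H184 vs H267: 10
  H142 vs H267: 8
The largest is 13 mismatches, between H184 and H142; p = 13/20 = 0.650.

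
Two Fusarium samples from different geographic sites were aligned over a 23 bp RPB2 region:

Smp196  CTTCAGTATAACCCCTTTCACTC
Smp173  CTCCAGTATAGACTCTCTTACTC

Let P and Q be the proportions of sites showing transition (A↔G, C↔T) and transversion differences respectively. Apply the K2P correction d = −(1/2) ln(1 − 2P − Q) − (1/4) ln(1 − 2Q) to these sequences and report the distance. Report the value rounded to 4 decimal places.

The sequences differ at positions 3 (T/C, transition), 11 (A/G, transition), 12 (C/A, transversion), 14 (C/T, transition), 17 (T/C, transition), 19 (C/T, transition).
Of the 6 differences, 5 transitions and 1 transversion over 23 sites: P = 5/23 = 0.217391, Q = 1/23 = 0.043478.
d = −0.5·ln(0.521740) − 0.25·ln(0.913044) = −0.5·(-0.650586) − 0.25·(-0.090971) = 0.3480.

0.3480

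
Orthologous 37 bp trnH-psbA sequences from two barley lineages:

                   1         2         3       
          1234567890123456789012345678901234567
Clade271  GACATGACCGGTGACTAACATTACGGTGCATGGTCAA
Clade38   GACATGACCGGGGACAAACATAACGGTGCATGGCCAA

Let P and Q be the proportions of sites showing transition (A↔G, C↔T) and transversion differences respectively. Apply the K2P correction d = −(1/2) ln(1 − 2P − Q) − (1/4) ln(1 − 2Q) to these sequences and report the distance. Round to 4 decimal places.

Mismatches occur at site 12 (T↔G, transversion), site 16 (T↔A, transversion), site 22 (T↔A, transversion), site 34 (T↔C, transition).
Of the 4 differences, 1 transition and 3 transversions over 37 sites: P = 1/37 = 0.027027, Q = 3/37 = 0.081081.
d = −0.5·ln(0.864865) − 0.25·ln(0.837838) = −0.5·(-0.145182) − 0.25·(-0.176931) = 0.1168.

0.1168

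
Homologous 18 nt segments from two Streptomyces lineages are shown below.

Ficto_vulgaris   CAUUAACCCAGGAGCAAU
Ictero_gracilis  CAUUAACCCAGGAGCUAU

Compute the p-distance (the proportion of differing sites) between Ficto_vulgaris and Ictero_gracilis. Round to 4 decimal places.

0.0556

A single mismatch occurs at site 16 (A/U).
There are 1 differences over 18 sites, so p = 1/18 = 0.0556.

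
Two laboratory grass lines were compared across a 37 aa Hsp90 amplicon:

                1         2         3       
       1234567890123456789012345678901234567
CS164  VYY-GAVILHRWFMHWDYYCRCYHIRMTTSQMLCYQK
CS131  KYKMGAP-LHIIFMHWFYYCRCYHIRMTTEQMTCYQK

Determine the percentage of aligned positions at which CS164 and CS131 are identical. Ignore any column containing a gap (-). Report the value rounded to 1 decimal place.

77.1%

Excluding the 2 gap columns leaves 35 comparable sites.
Differing sites — 1:V/K; 3:Y/K; 7:V/P; 11:R/I; 12:W/I; 17:D/F; 30:S/E; 33:L/T.
27 of the 35 comparable sites match, so the percent identity is 27/35 × 100 = 77.1%.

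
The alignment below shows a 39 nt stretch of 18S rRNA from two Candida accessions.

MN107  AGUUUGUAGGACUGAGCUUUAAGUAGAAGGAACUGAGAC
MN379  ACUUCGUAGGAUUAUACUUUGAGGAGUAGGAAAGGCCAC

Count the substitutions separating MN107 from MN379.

Mismatches occur at site 2 (G↔C), site 5 (U↔C), site 12 (C↔U), site 14 (G↔A), site 15 (A↔U), site 16 (G↔A), site 21 (A↔G), site 24 (U↔G), site 27 (A↔U), site 33 (C↔A), site 34 (U↔G), site 36 (A↔C), site 37 (G↔C).
That gives 13 mismatches out of 39 aligned sites, so the Hamming distance is 13.

13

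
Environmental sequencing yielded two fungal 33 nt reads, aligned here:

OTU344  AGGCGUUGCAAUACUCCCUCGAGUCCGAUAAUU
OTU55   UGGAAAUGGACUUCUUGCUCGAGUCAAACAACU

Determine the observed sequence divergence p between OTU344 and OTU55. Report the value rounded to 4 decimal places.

The sequences differ at positions 1 (A/U), 4 (C/A), 5 (G/A), 6 (U/A), 9 (C/G), 11 (A/C), 13 (A/U), 16 (C/U), 17 (C/G), 26 (C/A), 27 (G/A), 29 (U/C), 32 (U/C).
There are 13 differences over 33 sites, so p = 13/33 = 0.3939.

0.3939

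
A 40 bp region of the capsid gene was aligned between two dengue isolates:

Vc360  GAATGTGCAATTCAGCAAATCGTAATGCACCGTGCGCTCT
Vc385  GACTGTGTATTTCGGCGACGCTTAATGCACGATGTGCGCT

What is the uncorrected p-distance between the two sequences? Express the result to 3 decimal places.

0.300

The sequences differ at positions 3 (A/C), 8 (C/T), 10 (A/T), 14 (A/G), 17 (A/G), 19 (A/C), 20 (T/G), 22 (G/T), 31 (C/G), 32 (G/A), 35 (C/T), 38 (T/G).
There are 12 differences over 40 sites, so p = 12/40 = 0.300.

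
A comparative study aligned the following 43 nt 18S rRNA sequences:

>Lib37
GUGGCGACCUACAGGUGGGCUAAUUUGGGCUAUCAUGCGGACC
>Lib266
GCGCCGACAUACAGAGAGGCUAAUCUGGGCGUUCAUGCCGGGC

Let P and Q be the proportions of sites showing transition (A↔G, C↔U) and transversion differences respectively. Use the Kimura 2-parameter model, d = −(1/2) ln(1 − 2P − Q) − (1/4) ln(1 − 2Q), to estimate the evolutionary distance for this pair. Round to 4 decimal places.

Differing sites — 2:U/C (Ti); 4:G/C (Tv); 9:C/A (Tv); 15:G/A (Ti); 16:U/G (Tv); 17:G/A (Ti); 25:U/C (Ti); 31:U/G (Tv); 32:A/U (Tv); 39:G/C (Tv); 41:A/G (Ti); 42:C/G (Tv).
Of the 12 differences, 5 transitions and 7 transversions over 43 sites: P = 5/43 = 0.116279, Q = 7/43 = 0.162791.
d = −0.5·ln(0.604651) − 0.25·ln(0.674418) = −0.5·(-0.503104) − 0.25·(-0.393905) = 0.3500.

0.3500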